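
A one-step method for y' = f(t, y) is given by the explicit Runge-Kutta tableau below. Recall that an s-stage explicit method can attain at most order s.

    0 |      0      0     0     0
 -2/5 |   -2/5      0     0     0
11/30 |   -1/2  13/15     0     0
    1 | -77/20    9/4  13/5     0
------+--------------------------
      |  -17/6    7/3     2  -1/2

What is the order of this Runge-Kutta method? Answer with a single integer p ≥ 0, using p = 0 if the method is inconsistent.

1

b = (-17/6, 7/3, 2, -1/2)
c = (0, -2/5, 11/30, 1)
Ac = (0, 0, -26/75, 4/75)
Σ b_i: (-17/6)·1 + 7/3·1 + 2·1 + (-1/2)·1 = 1 ✓
b·c: 7/3·(-2/5) + 2·11/30 + (-1/2)·1 = -7/10 ≠ 1/2 ⇒ order 1.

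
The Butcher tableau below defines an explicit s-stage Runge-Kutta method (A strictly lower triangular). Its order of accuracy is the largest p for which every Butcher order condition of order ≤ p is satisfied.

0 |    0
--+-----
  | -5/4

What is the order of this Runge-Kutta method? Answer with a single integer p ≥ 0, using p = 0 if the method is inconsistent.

0

b = (-5/4)
c = (0)
Σ b_i: (-5/4)·1 = -5/4 ≠ 1 ⇒ order 0.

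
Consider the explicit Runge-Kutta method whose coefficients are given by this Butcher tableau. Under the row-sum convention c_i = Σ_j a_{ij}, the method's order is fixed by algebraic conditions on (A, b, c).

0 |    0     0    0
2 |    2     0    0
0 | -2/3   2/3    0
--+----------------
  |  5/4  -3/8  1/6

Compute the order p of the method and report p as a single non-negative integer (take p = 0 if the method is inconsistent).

b = (5/4, -3/8, 1/6)
c = (0, 2, 0)
Ac = (0, 0, 4/3)
Σ b_i: 5/4·1 + (-3/8)·1 + 1/6·1 = 25/24 ≠ 1 ⇒ order 0.

0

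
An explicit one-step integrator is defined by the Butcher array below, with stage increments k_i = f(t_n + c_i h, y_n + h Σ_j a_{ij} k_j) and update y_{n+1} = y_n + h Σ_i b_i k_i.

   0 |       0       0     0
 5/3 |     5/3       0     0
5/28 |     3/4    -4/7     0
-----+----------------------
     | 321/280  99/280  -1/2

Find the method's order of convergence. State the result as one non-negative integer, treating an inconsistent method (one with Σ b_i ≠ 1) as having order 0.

b = (321/280, 99/280, -1/2)
c = (0, 5/3, 5/28)
Ac = (0, 0, -20/21)
Σ b_i: 321/280·1 + 99/280·1 + (-1/2)·1 = 1 ✓
b·c: 99/280·5/3 + (-1/2)·5/28 = 1/2 ✓
b·c²: 99/280·25/9 + (-1/2)·25/784 = 1515/1568 ≠ 1/3 ⇒ order 2.
b·Ac: (-1/2)·(-20/21) = 10/21 ≠ 1/6

2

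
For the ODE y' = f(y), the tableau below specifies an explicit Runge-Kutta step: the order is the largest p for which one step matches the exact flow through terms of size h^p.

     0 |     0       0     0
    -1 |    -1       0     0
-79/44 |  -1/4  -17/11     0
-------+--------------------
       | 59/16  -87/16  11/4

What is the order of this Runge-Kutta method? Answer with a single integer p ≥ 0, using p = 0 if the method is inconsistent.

2

b = (59/16, -87/16, 11/4)
c = (0, -1, -79/44)
Ac = (0, 0, 17/11)
Σ b_i: 59/16·1 + (-87/16)·1 + 11/4·1 = 1 ✓
b·c: (-87/16)·(-1) + 11/4·(-79/44) = 1/2 ✓
b·c²: (-87/16)·1 + 11/4·6241/1936 = 2413/704 ≠ 1/3 ⇒ order 2.
b·Ac: 11/4·17/11 = 17/4 ≠ 1/6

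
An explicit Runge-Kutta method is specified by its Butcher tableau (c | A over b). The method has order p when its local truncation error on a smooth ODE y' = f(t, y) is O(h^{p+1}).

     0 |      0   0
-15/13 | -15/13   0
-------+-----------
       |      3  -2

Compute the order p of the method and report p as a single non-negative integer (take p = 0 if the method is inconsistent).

b = (3, -2)
c = (0, -15/13)
Σ b_i: 3·1 + (-2)·1 = 1 ✓
b·c: (-2)·(-15/13) = 30/13 ≠ 1/2 ⇒ order 1.

1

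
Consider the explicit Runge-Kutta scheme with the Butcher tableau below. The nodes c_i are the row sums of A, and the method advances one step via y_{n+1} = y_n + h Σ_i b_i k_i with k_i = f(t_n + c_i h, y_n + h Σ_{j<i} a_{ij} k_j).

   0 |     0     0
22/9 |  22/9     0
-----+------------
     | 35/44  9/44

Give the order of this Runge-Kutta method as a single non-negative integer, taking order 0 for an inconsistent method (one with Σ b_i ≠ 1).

b = (35/44, 9/44)
c = (0, 22/9)
Σ b_i: 35/44·1 + 9/44·1 = 1 ✓
b·c: 9/44·22/9 = 1/2 ✓; 2 stages ⇒ order 2.

2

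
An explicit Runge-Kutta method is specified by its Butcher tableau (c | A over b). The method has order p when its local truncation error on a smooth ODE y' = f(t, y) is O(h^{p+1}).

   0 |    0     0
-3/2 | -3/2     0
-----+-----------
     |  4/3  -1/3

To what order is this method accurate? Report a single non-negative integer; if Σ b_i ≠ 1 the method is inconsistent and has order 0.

b = (4/3, -1/3)
c = (0, -3/2)
Σ b_i: 4/3·1 + (-1/3)·1 = 1 ✓
b·c: (-1/3)·(-3/2) = 1/2 ✓; 2 stages ⇒ order 2.

2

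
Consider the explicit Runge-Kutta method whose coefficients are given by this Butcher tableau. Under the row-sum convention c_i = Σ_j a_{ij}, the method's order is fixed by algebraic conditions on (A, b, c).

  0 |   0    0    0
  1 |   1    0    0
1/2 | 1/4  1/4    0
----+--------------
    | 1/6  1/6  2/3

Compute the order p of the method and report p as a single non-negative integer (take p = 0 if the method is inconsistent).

b = (1/6, 1/6, 2/3)
c = (0, 1, 1/2)
Ac = (0, 0, 1/4)
Σ b_i: 1/6·1 + 1/6·1 + 2/3·1 = 1 ✓
b·c: 1/6·1 + 2/3·1/2 = 1/2 ✓
b·c²: 1/6·1 + 2/3·1/4 = 1/3 ✓
b·Ac: 2/3·1/4 = 1/6 ✓; 3 stages ⇒ order 3.

3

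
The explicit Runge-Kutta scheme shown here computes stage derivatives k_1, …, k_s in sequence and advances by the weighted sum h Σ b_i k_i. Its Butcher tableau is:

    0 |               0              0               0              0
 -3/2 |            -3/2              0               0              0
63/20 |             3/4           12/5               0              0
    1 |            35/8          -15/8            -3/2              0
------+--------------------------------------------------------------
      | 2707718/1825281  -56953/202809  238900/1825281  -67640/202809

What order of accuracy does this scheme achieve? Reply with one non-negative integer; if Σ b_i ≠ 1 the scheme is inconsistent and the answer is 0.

3

b = (2707718/1825281, -56953/202809, 238900/1825281, -67640/202809)
c = (0, -3/2, 63/20, 1)
Ac = (0, 0, -18/5, -153/80)
Σ b_i: 2707718/1825281·1 + (-56953/202809)·1 + 238900/1825281·1 + (-67640/202809)·1 = 1 ✓
b·c: (-56953/202809)·(-3/2) + 238900/1825281·63/20 + (-67640/202809)·1 = 1/2 ✓
b·c²: (-56953/202809)·9/4 + 238900/1825281·3969/400 + (-67640/202809)·1 = 1/3 ✓
b·Ac: 238900/1825281·(-18/5) + (-67640/202809)·(-153/80) = 1/6 ✓
b·c³: (-56953/202809)·(-27/8) + 238900/1825281·250047/8000 + (-67640/202809)·1 = 76339697/16224720 ≠ 1/4 ⇒ order 3.
b·(c∘Ac): 238900/1825281·(-567/50) + (-67640/202809)·(-153/80) = -114435/135206 ≠ 1/8
b·Ac²: 238900/1825281·27/5 + (-67640/202809)·(-7641/400) = 4784777/676030 ≠ 1/12
b·A²c: (-67640/202809)·27/5 = -121752/67603 ≠ 1/24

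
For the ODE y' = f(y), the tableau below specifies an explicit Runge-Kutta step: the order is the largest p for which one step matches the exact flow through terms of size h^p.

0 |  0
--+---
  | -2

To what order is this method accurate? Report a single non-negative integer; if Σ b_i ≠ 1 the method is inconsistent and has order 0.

b = (-2)
c = (0)
Σ b_i: (-2)·1 = -2 ≠ 1 ⇒ order 0.

0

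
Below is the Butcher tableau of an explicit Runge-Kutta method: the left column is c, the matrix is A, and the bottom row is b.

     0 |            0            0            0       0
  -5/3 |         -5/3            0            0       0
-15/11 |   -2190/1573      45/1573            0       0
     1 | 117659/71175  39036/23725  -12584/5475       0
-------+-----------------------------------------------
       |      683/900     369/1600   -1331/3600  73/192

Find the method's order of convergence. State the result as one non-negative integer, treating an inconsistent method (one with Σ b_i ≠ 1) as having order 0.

b = (683/900, 369/1600, -1331/3600, 73/192)
c = (0, -5/3, -15/11, 1)
Ac = (0, 0, -75/1573, 372/949)
Σ b_i: 683/900·1 + 369/1600·1 + (-1331/3600)·1 + 73/192·1 = 1 ✓
b·c: 369/1600·(-5/3) + (-1331/3600)·(-15/11) + 73/192·1 = 1/2 ✓
b·c²: 369/1600·25/9 + (-1331/3600)·225/121 + 73/192·1 = 1/3 ✓
b·Ac: (-1331/3600)·(-75/1573) + 73/192·372/949 = 1/6 ✓
b·c³: 369/1600·(-125/27) + (-1331/3600)·(-3375/1331) + 73/192·1 = 1/4 ✓
b·(c∘Ac): (-1331/3600)·1125/17303 + 73/192·372/949 = 1/8 ✓
b·Ac²: (-1331/3600)·125/1573 + 73/192·844/2847 = 1/12 ✓
b·A²c: 73/192·8/73 = 1/24 ✓; 4 stages ⇒ order 4.

4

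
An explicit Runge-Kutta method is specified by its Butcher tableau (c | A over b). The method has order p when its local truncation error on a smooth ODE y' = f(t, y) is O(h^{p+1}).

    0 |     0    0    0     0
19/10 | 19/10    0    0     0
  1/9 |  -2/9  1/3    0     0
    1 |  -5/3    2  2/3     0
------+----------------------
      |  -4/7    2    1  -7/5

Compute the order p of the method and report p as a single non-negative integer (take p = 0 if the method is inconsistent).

0

b = (-4/7, 2, 1, -7/5)
c = (0, 19/10, 1/9, 1)
Ac = (0, 0, 19/30, 523/135)
Σ b_i: (-4/7)·1 + 2·1 + 1·1 + (-7/5)·1 = 36/35 ≠ 1 ⇒ order 0.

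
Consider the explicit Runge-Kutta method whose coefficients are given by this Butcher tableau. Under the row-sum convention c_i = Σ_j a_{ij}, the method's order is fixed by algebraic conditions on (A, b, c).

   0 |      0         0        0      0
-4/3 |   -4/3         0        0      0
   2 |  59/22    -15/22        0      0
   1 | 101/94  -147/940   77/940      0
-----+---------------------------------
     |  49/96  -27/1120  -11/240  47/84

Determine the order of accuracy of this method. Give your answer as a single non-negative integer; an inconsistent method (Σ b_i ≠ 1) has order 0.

4

b = (49/96, -27/1120, -11/240, 47/84)
c = (0, -4/3, 2, 1)
Ac = (0, 0, 10/11, 35/94)
Σ b_i: 49/96·1 + (-27/1120)·1 + (-11/240)·1 + 47/84·1 = 1 ✓
b·c: (-27/1120)·(-4/3) + (-11/240)·2 + 47/84·1 = 1/2 ✓
b·c²: (-27/1120)·16/9 + (-11/240)·4 + 47/84·1 = 1/3 ✓
b·Ac: (-11/240)·10/11 + 47/84·35/94 = 1/6 ✓
b·c³: (-27/1120)·(-64/27) + (-11/240)·8 + 47/84·1 = 1/4 ✓
b·(c∘Ac): (-11/240)·20/11 + 47/84·35/94 = 1/8 ✓
b·Ac²: (-11/240)·(-40/33) + 47/84·7/141 = 1/12 ✓
b·A²c: 47/84·7/94 = 1/24 ✓; 4 stages ⇒ order 4.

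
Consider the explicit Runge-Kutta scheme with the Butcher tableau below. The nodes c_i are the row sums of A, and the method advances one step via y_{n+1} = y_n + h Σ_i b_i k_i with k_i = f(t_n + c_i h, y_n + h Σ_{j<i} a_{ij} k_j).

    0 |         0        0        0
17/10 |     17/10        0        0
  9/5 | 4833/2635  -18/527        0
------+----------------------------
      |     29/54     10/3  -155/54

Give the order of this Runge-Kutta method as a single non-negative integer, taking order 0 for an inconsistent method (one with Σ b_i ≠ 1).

b = (29/54, 10/3, -155/54)
c = (0, 17/10, 9/5)
Ac = (0, 0, -9/155)
Σ b_i: 29/54·1 + 10/3·1 + (-155/54)·1 = 1 ✓
b·c: 10/3·17/10 + (-155/54)·9/5 = 1/2 ✓
b·c²: 10/3·289/100 + (-155/54)·81/25 = 1/3 ✓
b·Ac: (-155/54)·(-9/155) = 1/6 ✓; 3 stages ⇒ order 3.

3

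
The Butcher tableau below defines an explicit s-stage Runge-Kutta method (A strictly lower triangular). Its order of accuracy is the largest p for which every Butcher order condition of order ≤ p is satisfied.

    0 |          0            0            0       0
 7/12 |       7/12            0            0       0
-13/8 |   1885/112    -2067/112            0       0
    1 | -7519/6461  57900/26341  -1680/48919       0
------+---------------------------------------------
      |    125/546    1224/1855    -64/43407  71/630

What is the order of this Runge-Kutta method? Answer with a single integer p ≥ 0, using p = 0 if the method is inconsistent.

4

b = (125/546, 1224/1855, -64/43407, 71/630)
c = (0, 7/12, -13/8, 1)
Ac = (0, 0, -689/64, 95/71)
Σ b_i: 125/546·1 + 1224/1855·1 + (-64/43407)·1 + 71/630·1 = 1 ✓
b·c: 1224/1855·7/12 + (-64/43407)·(-13/8) + 71/630·1 = 1/2 ✓
b·c²: 1224/1855·49/144 + (-64/43407)·169/64 + 71/630·1 = 1/3 ✓
b·Ac: (-64/43407)·(-689/64) + 71/630·95/71 = 1/6 ✓
b·c³: 1224/1855·343/1728 + (-64/43407)·(-2197/512) + 71/630·1 = 1/4 ✓
b·(c∘Ac): (-64/43407)·8957/512 + 71/630·95/71 = 1/8 ✓
b·Ac²: (-64/43407)·(-4823/768) + 71/630·140/213 = 1/12 ✓
b·A²c: 71/630·105/284 = 1/24 ✓; 4 stages ⇒ order 4.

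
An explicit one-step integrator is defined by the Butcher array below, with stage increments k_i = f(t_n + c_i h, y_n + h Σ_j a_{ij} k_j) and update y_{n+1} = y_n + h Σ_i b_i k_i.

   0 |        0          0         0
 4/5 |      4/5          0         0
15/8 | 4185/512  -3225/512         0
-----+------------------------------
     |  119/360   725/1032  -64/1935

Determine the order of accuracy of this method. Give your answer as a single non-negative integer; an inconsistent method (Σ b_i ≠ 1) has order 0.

b = (119/360, 725/1032, -64/1935)
c = (0, 4/5, 15/8)
Ac = (0, 0, -645/128)
Σ b_i: 119/360·1 + 725/1032·1 + (-64/1935)·1 = 1 ✓
b·c: 725/1032·4/5 + (-64/1935)·15/8 = 1/2 ✓
b·c²: 725/1032·16/25 + (-64/1935)·225/64 = 1/3 ✓
b·Ac: (-64/1935)·(-645/128) = 1/6 ✓; 3 stages ⇒ order 3.

3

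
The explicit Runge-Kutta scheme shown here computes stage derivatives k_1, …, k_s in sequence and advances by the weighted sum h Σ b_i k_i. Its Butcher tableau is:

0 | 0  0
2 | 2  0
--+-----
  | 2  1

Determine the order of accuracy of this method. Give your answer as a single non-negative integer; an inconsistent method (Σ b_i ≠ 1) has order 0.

b = (2, 1)
c = (0, 2)
Σ b_i: 2·1 + 1·1 = 3 ≠ 1 ⇒ order 0.

0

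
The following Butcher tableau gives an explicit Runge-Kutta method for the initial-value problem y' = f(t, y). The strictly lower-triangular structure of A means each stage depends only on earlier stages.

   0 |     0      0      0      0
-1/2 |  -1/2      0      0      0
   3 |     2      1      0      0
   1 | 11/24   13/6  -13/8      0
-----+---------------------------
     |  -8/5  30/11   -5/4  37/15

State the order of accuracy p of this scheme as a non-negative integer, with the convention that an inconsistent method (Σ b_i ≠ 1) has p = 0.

b = (-8/5, 30/11, -5/4, 37/15)
c = (0, -1/2, 3, 1)
Ac = (0, 0, -1/2, -143/24)
Σ b_i: (-8/5)·1 + 30/11·1 + (-5/4)·1 + 37/15·1 = 1547/660 ≠ 1 ⇒ order 0.

0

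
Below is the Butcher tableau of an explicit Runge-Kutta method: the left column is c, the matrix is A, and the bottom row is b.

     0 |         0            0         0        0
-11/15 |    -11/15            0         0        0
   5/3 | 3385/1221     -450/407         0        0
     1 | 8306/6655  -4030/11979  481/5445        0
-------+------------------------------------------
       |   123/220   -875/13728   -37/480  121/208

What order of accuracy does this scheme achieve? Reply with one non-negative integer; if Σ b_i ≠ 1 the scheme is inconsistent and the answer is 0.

4

b = (123/220, -875/13728, -37/480, 121/208)
c = (0, -11/15, 5/3, 1)
Ac = (0, 0, 30/37, 13/33)
Σ b_i: 123/220·1 + (-875/13728)·1 + (-37/480)·1 + 121/208·1 = 1 ✓
b·c: (-875/13728)·(-11/15) + (-37/480)·5/3 + 121/208·1 = 1/2 ✓
b·c²: (-875/13728)·121/225 + (-37/480)·25/9 + 121/208·1 = 1/3 ✓
b·Ac: (-37/480)·30/37 + 121/208·13/33 = 1/6 ✓
b·c³: (-875/13728)·(-1331/3375) + (-37/480)·125/27 + 121/208·1 = 1/4 ✓
b·(c∘Ac): (-37/480)·50/37 + 121/208·13/33 = 1/8 ✓
b·Ac²: (-37/480)·(-22/37) + 121/208·39/605 = 1/12 ✓
b·A²c: 121/208·26/363 = 1/24 ✓; 4 stages ⇒ order 4.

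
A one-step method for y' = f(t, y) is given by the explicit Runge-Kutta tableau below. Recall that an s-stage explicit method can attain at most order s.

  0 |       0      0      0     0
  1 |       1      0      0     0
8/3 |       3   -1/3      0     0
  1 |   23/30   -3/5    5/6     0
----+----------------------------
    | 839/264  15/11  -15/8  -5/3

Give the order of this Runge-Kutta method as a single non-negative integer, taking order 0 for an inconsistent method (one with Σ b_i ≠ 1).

b = (839/264, 15/11, -15/8, -5/3)
c = (0, 1, 8/3, 1)
Ac = (0, 0, -1/3, 73/45)
Σ b_i: 839/264·1 + 15/11·1 + (-15/8)·1 + (-5/3)·1 = 1 ✓
b·c: 15/11·1 + (-15/8)·8/3 + (-5/3)·1 = -175/33 ≠ 1/2 ⇒ order 1.

1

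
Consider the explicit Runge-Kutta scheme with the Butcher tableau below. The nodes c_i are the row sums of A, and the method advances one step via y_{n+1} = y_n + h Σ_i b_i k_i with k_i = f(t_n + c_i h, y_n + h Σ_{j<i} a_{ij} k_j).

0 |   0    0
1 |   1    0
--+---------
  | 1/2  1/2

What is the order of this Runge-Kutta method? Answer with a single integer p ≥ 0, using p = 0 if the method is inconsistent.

b = (1/2, 1/2)
c = (0, 1)
Σ b_i: 1/2·1 + 1/2·1 = 1 ✓
b·c: 1/2·1 = 1/2 ✓; 2 stages ⇒ order 2.

2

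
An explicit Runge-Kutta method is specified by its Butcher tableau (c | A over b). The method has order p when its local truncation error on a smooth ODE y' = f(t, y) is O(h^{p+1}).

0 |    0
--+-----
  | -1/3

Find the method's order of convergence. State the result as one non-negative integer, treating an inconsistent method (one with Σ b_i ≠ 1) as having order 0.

0

b = (-1/3)
c = (0)
Σ b_i: (-1/3)·1 = -1/3 ≠ 1 ⇒ order 0.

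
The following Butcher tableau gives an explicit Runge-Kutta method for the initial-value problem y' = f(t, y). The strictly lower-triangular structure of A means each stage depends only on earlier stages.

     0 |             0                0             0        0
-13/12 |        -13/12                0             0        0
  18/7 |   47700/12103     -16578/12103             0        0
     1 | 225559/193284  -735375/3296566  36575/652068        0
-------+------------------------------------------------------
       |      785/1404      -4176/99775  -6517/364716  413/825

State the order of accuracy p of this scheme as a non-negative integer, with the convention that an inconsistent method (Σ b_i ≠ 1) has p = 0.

4

b = (785/1404, -4176/99775, -6517/364716, 413/825)
c = (0, -13/12, 18/7, 1)
Ac = (0, 0, 2763/1862, 1275/3304)
Σ b_i: 785/1404·1 + (-4176/99775)·1 + (-6517/364716)·1 + 413/825·1 = 1 ✓
b·c: (-4176/99775)·(-13/12) + (-6517/364716)·18/7 + 413/825·1 = 1/2 ✓
b·c²: (-4176/99775)·169/144 + (-6517/364716)·324/49 + 413/825·1 = 1/3 ✓
b·Ac: (-6517/364716)·2763/1862 + 413/825·1275/3304 = 1/6 ✓
b·c³: (-4176/99775)·(-2197/1728) + (-6517/364716)·5832/343 + 413/825·1 = 1/4 ✓
b·(c∘Ac): (-6517/364716)·24867/6517 + 413/825·1275/3304 = 1/8 ✓
b·Ac²: (-6517/364716)·(-11973/7448) + 413/825·4325/39648 = 1/12 ✓
b·A²c: 413/825·275/3304 = 1/24 ✓; 4 stages ⇒ order 4.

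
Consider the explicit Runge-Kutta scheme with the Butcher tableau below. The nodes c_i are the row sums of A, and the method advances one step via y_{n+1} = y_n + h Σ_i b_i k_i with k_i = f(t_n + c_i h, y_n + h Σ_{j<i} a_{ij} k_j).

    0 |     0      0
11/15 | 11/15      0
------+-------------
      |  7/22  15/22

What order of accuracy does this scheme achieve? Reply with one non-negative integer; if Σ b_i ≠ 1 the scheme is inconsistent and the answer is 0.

2

b = (7/22, 15/22)
c = (0, 11/15)
Σ b_i: 7/22·1 + 15/22·1 = 1 ✓
b·c: 15/22·11/15 = 1/2 ✓; 2 stages ⇒ order 2.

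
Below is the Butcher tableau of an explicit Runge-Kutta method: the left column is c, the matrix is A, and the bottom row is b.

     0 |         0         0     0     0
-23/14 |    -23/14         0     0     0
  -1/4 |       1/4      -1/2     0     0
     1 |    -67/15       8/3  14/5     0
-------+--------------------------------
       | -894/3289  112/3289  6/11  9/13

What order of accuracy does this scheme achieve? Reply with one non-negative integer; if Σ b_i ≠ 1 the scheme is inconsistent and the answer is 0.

b = (-894/3289, 112/3289, 6/11, 9/13)
c = (0, -23/14, -1/4, 1)
Ac = (0, 0, 23/28, -1067/210)
Σ b_i: (-894/3289)·1 + 112/3289·1 + 6/11·1 + 9/13·1 = 1 ✓
b·c: 112/3289·(-23/14) + 6/11·(-1/4) + 9/13·1 = 1/2 ✓
b·c²: 112/3289·529/196 + 6/11·1/16 + 9/13·1 = 6553/8008 ≠ 1/3 ⇒ order 2.
b·Ac: 6/11·23/28 + 9/13·(-1067/210) = -15363/5005 ≠ 1/6

2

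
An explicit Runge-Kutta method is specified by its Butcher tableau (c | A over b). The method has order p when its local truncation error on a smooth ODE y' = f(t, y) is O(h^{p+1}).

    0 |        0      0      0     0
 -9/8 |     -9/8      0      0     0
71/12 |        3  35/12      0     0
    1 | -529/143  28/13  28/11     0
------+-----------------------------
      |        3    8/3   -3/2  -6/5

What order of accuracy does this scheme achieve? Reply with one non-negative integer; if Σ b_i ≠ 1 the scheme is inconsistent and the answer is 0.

0

b = (3, 8/3, -3/2, -6/5)
c = (0, -9/8, 71/12, 1)
Ac = (0, 0, -105/32, 10843/858)
Σ b_i: 3·1 + 8/3·1 + (-3/2)·1 + (-6/5)·1 = 89/30 ≠ 1 ⇒ order 0.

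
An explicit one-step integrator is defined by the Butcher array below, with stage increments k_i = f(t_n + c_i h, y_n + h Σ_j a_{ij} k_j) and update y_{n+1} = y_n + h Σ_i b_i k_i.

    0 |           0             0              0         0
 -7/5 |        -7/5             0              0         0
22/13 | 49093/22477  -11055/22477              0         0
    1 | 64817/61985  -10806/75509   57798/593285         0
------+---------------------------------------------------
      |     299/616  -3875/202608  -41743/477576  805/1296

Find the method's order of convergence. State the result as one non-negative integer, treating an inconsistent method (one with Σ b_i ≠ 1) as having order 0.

b = (299/616, -3875/202608, -41743/477576, 805/1296)
c = (0, -7/5, 22/13, 1)
Ac = (0, 0, 2211/3211, 42/115)
Σ b_i: 299/616·1 + (-3875/202608)·1 + (-41743/477576)·1 + 805/1296·1 = 1 ✓
b·c: (-3875/202608)·(-7/5) + (-41743/477576)·22/13 + 805/1296·1 = 1/2 ✓
b·c²: (-3875/202608)·49/25 + (-41743/477576)·484/169 + 805/1296·1 = 1/3 ✓
b·Ac: (-41743/477576)·2211/3211 + 805/1296·42/115 = 1/6 ✓
b·c³: (-3875/202608)·(-343/125) + (-41743/477576)·10648/2197 + 805/1296·1 = 1/4 ✓
b·(c∘Ac): (-41743/477576)·48642/41743 + 805/1296·42/115 = 1/8 ✓
b·Ac²: (-41743/477576)·(-15477/16055) + 805/1296·(-6/4025) = 1/12 ✓
b·A²c: 805/1296·54/805 = 1/24 ✓; 4 stages ⇒ order 4.

4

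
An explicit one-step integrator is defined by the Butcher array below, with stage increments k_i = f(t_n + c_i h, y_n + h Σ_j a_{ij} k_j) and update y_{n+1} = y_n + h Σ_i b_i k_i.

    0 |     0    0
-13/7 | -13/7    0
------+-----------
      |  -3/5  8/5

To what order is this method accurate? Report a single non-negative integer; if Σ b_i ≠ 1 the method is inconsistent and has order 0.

1

b = (-3/5, 8/5)
c = (0, -13/7)
Σ b_i: (-3/5)·1 + 8/5·1 = 1 ✓
b·c: 8/5·(-13/7) = -104/35 ≠ 1/2 ⇒ order 1.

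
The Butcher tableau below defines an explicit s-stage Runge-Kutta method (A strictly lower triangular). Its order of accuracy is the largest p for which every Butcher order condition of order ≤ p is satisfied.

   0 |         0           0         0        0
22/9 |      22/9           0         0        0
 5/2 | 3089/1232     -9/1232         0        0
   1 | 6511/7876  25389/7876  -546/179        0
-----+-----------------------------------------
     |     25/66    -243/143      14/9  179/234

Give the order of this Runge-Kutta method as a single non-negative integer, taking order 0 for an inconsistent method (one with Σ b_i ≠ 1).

b = (25/66, -243/143, 14/9, 179/234)
c = (0, 22/9, 5/2, 1)
Ac = (0, 0, -1/56, 91/358)
Σ b_i: 25/66·1 + (-243/143)·1 + 14/9·1 + 179/234·1 = 1 ✓
b·c: (-243/143)·22/9 + 14/9·5/2 + 179/234·1 = 1/2 ✓
b·c²: (-243/143)·484/81 + 14/9·25/4 + 179/234·1 = 1/3 ✓
b·Ac: 14/9·(-1/56) + 179/234·91/358 = 1/6 ✓
b·c³: (-243/143)·10648/729 + 14/9·125/8 + 179/234·1 = 1/4 ✓
b·(c∘Ac): 14/9·(-5/112) + 179/234·91/358 = 1/8 ✓
b·Ac²: 14/9·(-11/252) + 179/234·637/3222 = 1/12 ✓
b·A²c: 179/234·39/716 = 1/24 ✓; 4 stages ⇒ order 4.

4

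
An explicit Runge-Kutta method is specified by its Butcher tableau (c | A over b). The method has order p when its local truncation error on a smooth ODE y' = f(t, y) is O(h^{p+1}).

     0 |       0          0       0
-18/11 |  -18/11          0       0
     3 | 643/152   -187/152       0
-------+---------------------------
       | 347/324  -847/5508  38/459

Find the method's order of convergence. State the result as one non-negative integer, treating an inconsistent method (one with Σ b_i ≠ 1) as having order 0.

b = (347/324, -847/5508, 38/459)
c = (0, -18/11, 3)
Ac = (0, 0, 153/76)
Σ b_i: 347/324·1 + (-847/5508)·1 + 38/459·1 = 1 ✓
b·c: (-847/5508)·(-18/11) + 38/459·3 = 1/2 ✓
b·c²: (-847/5508)·324/121 + 38/459·9 = 1/3 ✓
b·Ac: 38/459·153/76 = 1/6 ✓; 3 stages ⇒ order 3.

3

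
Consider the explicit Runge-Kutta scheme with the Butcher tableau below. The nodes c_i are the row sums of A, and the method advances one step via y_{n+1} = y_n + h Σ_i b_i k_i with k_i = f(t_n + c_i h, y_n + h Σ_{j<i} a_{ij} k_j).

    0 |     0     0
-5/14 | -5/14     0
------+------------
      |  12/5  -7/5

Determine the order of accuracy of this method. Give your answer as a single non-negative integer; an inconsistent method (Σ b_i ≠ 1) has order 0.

2

b = (12/5, -7/5)
c = (0, -5/14)
Σ b_i: 12/5·1 + (-7/5)·1 = 1 ✓
b·c: (-7/5)·(-5/14) = 1/2 ✓; 2 stages ⇒ order 2.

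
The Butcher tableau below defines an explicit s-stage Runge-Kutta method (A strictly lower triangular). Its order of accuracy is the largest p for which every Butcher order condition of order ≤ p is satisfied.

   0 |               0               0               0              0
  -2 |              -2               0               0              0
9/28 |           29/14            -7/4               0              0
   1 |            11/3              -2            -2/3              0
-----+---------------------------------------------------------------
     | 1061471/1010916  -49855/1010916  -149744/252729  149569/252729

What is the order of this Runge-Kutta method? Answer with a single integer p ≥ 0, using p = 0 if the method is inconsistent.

3

b = (1061471/1010916, -49855/1010916, -149744/252729, 149569/252729)
c = (0, -2, 9/28, 1)
Ac = (0, 0, 7/2, 53/14)
Σ b_i: 1061471/1010916·1 + (-49855/1010916)·1 + (-149744/252729)·1 + 149569/252729·1 = 1 ✓
b·c: (-49855/1010916)·(-2) + (-149744/252729)·9/28 + 149569/252729·1 = 1/2 ✓
b·c²: (-49855/1010916)·4 + (-149744/252729)·81/784 + 149569/252729·1 = 1/3 ✓
b·Ac: (-149744/252729)·7/2 + 149569/252729·53/14 = 1/6 ✓
b·c³: (-49855/1010916)·(-8) + (-149744/252729)·729/21952 + 149569/252729·1 = 2280191/2358804 ≠ 1/4 ⇒ order 3.
b·(c∘Ac): (-149744/252729)·9/8 + 149569/252729·53/14 = 795527/505458 ≠ 1/8
b·Ac²: (-149744/252729)·(-7) + 149569/252729·(-3163/392) = -2961391/4717608 ≠ 1/12
b·A²c: 149569/252729·(-7/3) = -1046983/758187 ≠ 1/24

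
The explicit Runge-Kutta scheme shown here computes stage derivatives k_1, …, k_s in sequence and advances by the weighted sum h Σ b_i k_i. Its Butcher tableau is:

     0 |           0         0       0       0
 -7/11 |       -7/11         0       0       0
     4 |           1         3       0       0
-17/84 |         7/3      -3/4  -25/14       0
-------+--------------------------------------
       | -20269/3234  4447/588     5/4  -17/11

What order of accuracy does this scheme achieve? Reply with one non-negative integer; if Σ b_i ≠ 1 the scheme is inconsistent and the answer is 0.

2

b = (-20269/3234, 4447/588, 5/4, -17/11)
c = (0, -7/11, 4, -17/84)
Ac = (0, 0, -21/11, -2053/308)
Σ b_i: (-20269/3234)·1 + 4447/588·1 + 5/4·1 + (-17/11)·1 = 1 ✓
b·c: 4447/588·(-7/11) + 5/4·4 + (-17/11)·(-17/84) = 1/2 ✓
b·c²: 4447/588·49/121 + 5/4·16 + (-17/11)·289/7056 = 19636313/853776 ≠ 1/3 ⇒ order 2.
b·Ac: 5/4·(-21/11) + (-17/11)·(-2053/308) = 6704/847 ≠ 1/6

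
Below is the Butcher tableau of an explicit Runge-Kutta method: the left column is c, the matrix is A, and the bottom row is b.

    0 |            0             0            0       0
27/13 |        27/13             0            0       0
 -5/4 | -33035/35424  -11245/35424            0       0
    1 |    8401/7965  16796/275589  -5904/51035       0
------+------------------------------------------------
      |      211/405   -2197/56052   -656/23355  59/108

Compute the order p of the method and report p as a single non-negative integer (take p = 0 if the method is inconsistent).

b = (211/405, -2197/56052, -656/23355, 59/108)
c = (0, 27/13, -5/4, 1)
Ac = (0, 0, -865/1312, 16/59)
Σ b_i: 211/405·1 + (-2197/56052)·1 + (-656/23355)·1 + 59/108·1 = 1 ✓
b·c: (-2197/56052)·27/13 + (-656/23355)·(-5/4) + 59/108·1 = 1/2 ✓
b·c²: (-2197/56052)·729/169 + (-656/23355)·25/16 + 59/108·1 = 1/3 ✓
b·Ac: (-656/23355)·(-865/1312) + 59/108·16/59 = 1/6 ✓
b·c³: (-2197/56052)·19683/2197 + (-656/23355)·(-125/64) + 59/108·1 = 1/4 ✓
b·(c∘Ac): (-656/23355)·4325/5248 + 59/108·16/59 = 1/8 ✓
b·Ac²: (-656/23355)·(-23355/17056) + 59/108·63/767 = 1/12 ✓
b·A²c: 59/108·9/118 = 1/24 ✓; 4 stages ⇒ order 4.

4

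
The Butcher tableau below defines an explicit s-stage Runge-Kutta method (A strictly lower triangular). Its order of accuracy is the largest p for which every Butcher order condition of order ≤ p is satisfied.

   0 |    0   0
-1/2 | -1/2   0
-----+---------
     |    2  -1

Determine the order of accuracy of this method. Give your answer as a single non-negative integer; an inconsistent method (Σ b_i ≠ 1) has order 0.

2

b = (2, -1)
c = (0, -1/2)
Σ b_i: 2·1 + (-1)·1 = 1 ✓
b·c: (-1)·(-1/2) = 1/2 ✓; 2 stages ⇒ order 2.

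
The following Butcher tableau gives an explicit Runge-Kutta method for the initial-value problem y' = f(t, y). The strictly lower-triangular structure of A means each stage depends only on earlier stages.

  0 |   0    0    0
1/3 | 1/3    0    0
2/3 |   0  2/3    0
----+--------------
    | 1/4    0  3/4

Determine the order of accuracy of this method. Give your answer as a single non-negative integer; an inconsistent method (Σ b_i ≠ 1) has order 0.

3

b = (1/4, 0, 3/4)
c = (0, 1/3, 2/3)
Ac = (0, 0, 2/9)
Σ b_i: 1/4·1 + 3/4·1 = 1 ✓
b·c: 3/4·2/3 = 1/2 ✓
b·c²: 3/4·4/9 = 1/3 ✓
b·Ac: 3/4·2/9 = 1/6 ✓; 3 stages ⇒ order 3.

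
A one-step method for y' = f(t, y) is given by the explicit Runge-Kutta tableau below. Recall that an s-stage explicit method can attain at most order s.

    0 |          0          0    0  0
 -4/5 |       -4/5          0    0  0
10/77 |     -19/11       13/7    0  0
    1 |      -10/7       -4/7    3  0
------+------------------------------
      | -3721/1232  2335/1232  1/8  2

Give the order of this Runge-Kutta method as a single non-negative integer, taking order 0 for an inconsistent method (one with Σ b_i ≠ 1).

2

b = (-3721/1232, 2335/1232, 1/8, 2)
c = (0, -4/5, 10/77, 1)
Ac = (0, 0, -52/35, 326/385)
Σ b_i: (-3721/1232)·1 + 2335/1232·1 + 1/8·1 + 2·1 = 1 ✓
b·c: 2335/1232·(-4/5) + 1/8·10/77 + 2·1 = 1/2 ✓
b·c²: 2335/1232·16/25 + 1/8·100/5929 + 2·1 = 190623/59290 ≠ 1/3 ⇒ order 2.
b·Ac: 1/8·(-52/35) + 2·326/385 = 1161/770 ≠ 1/6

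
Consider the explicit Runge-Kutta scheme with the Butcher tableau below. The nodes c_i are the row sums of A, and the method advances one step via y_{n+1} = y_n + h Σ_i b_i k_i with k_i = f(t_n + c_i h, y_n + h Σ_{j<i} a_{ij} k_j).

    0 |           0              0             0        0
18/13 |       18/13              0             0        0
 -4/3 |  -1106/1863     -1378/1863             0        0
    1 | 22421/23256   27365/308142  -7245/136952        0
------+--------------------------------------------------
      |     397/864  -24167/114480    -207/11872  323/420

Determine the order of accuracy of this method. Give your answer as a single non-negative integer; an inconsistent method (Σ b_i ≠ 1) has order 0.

b = (397/864, -24167/114480, -207/11872, 323/420)
c = (0, 18/13, -4/3, 1)
Ac = (0, 0, -212/207, 125/646)
Σ b_i: 397/864·1 + (-24167/114480)·1 + (-207/11872)·1 + 323/420·1 = 1 ✓
b·c: (-24167/114480)·18/13 + (-207/11872)·(-4/3) + 323/420·1 = 1/2 ✓
b·c²: (-24167/114480)·324/169 + (-207/11872)·16/9 + 323/420·1 = 1/3 ✓
b·Ac: (-207/11872)·(-212/207) + 323/420·125/646 = 1/6 ✓
b·c³: (-24167/114480)·5832/2197 + (-207/11872)·(-64/27) + 323/420·1 = 1/4 ✓
b·(c∘Ac): (-207/11872)·848/621 + 323/420·125/646 = 1/8 ✓
b·Ac²: (-207/11872)·(-424/299) + 323/420·320/4199 = 1/12 ✓
b·A²c: 323/420·35/646 = 1/24 ✓; 4 stages ⇒ order 4.

4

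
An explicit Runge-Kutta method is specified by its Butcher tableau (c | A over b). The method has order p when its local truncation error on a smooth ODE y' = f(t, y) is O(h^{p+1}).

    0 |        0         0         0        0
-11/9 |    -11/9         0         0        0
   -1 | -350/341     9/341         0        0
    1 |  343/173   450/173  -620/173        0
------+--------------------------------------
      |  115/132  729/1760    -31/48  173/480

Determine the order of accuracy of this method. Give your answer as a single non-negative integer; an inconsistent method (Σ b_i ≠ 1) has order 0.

b = (115/132, 729/1760, -31/48, 173/480)
c = (0, -11/9, -1, 1)
Ac = (0, 0, -1/31, 70/173)
Σ b_i: 115/132·1 + 729/1760·1 + (-31/48)·1 + 173/480·1 = 1 ✓
b·c: 729/1760·(-11/9) + (-31/48)·(-1) + 173/480·1 = 1/2 ✓
b·c²: 729/1760·121/81 + (-31/48)·1 + 173/480·1 = 1/3 ✓
b·Ac: (-31/48)·(-1/31) + 173/480·70/173 = 1/6 ✓
b·c³: 729/1760·(-1331/729) + (-31/48)·(-1) + 173/480·1 = 1/4 ✓
b·(c∘Ac): (-31/48)·1/31 + 173/480·70/173 = 1/8 ✓
b·Ac²: (-31/48)·11/279 + 173/480·470/1557 = 1/12 ✓
b·A²c: 173/480·20/173 = 1/24 ✓; 4 stages ⇒ order 4.

4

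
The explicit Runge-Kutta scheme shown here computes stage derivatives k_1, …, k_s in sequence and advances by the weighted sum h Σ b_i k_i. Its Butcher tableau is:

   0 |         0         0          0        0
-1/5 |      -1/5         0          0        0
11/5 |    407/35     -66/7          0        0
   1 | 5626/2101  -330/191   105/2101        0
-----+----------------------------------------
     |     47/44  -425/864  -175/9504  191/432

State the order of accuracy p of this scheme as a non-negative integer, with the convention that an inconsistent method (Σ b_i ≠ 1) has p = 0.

4

b = (47/44, -425/864, -175/9504, 191/432)
c = (0, -1/5, 11/5, 1)
Ac = (0, 0, 66/35, 87/191)
Σ b_i: 47/44·1 + (-425/864)·1 + (-175/9504)·1 + 191/432·1 = 1 ✓
b·c: (-425/864)·(-1/5) + (-175/9504)·11/5 + 191/432·1 = 1/2 ✓
b·c²: (-425/864)·1/25 + (-175/9504)·121/25 + 191/432·1 = 1/3 ✓
b·Ac: (-175/9504)·66/35 + 191/432·87/191 = 1/6 ✓
b·c³: (-425/864)·(-1/125) + (-175/9504)·1331/125 + 191/432·1 = 1/4 ✓
b·(c∘Ac): (-175/9504)·726/175 + 191/432·87/191 = 1/8 ✓
b·Ac²: (-175/9504)·(-66/175) + 191/432·33/191 = 1/12 ✓
b·A²c: 191/432·18/191 = 1/24 ✓; 4 stages ⇒ order 4.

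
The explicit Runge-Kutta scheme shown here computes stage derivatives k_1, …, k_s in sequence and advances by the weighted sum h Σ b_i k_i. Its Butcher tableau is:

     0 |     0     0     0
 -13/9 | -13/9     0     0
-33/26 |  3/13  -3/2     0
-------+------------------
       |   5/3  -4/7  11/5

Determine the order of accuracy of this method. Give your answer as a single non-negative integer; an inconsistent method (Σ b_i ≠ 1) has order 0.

b = (5/3, -4/7, 11/5)
c = (0, -13/9, -33/26)
Ac = (0, 0, 13/6)
Σ b_i: 5/3·1 + (-4/7)·1 + 11/5·1 = 346/105 ≠ 1 ⇒ order 0.

0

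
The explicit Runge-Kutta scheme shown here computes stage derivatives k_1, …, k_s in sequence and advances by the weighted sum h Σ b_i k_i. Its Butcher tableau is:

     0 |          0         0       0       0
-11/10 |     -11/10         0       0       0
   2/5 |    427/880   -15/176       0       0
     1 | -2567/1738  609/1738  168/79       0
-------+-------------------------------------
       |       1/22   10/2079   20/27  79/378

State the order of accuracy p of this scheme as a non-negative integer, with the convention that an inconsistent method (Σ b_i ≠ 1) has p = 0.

4

b = (1/22, 10/2079, 20/27, 79/378)
c = (0, -11/10, 2/5, 1)
Ac = (0, 0, 3/32, 147/316)
Σ b_i: 1/22·1 + 10/2079·1 + 20/27·1 + 79/378·1 = 1 ✓
b·c: 10/2079·(-11/10) + 20/27·2/5 + 79/378·1 = 1/2 ✓
b·c²: 10/2079·121/100 + 20/27·4/25 + 79/378·1 = 1/3 ✓
b·Ac: 20/27·3/32 + 79/378·147/316 = 1/6 ✓
b·c³: 10/2079·(-1331/1000) + 20/27·8/125 + 79/378·1 = 1/4 ✓
b·(c∘Ac): 20/27·3/80 + 79/378·147/316 = 1/8 ✓
b·Ac²: 20/27·(-33/320) + 79/378·483/632 = 1/12 ✓
b·A²c: 79/378·63/316 = 1/24 ✓; 4 stages ⇒ order 4.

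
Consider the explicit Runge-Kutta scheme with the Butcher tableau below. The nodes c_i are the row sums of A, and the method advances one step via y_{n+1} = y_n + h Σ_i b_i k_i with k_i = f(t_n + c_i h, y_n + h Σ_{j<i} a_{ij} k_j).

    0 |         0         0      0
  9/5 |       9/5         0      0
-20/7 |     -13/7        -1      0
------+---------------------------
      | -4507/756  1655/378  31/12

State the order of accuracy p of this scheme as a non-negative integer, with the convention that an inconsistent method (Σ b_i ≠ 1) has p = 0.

2

b = (-4507/756, 1655/378, 31/12)
c = (0, 9/5, -20/7)
Ac = (0, 0, -9/5)
Σ b_i: (-4507/756)·1 + 1655/378·1 + 31/12·1 = 1 ✓
b·c: 1655/378·9/5 + 31/12·(-20/7) = 1/2 ✓
b·c²: 1655/378·81/25 + 31/12·400/49 = 51853/1470 ≠ 1/3 ⇒ order 2.
b·Ac: 31/12·(-9/5) = -93/20 ≠ 1/6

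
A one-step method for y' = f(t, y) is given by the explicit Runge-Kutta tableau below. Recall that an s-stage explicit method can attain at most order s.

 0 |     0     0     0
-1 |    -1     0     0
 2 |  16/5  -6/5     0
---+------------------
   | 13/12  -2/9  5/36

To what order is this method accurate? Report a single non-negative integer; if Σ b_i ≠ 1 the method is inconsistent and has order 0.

3

b = (13/12, -2/9, 5/36)
c = (0, -1, 2)
Ac = (0, 0, 6/5)
Σ b_i: 13/12·1 + (-2/9)·1 + 5/36·1 = 1 ✓
b·c: (-2/9)·(-1) + 5/36·2 = 1/2 ✓
b·c²: (-2/9)·1 + 5/36·4 = 1/3 ✓
b·Ac: 5/36·6/5 = 1/6 ✓; 3 stages ⇒ order 3.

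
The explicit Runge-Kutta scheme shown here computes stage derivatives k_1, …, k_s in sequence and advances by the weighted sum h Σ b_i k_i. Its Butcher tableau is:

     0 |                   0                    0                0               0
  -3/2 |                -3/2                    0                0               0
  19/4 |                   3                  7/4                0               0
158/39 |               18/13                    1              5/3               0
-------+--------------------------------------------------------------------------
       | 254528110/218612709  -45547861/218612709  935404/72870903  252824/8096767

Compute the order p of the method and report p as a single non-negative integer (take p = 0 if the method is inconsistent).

3

b = (254528110/218612709, -45547861/218612709, 935404/72870903, 252824/8096767)
c = (0, -3/2, 19/4, 158/39)
Ac = (0, 0, -21/8, 77/12)
Σ b_i: 254528110/218612709·1 + (-45547861/218612709)·1 + 935404/72870903·1 + 252824/8096767·1 = 1 ✓
b·c: (-45547861/218612709)·(-3/2) + 935404/72870903·19/4 + 252824/8096767·158/39 = 1/2 ✓
b·c²: (-45547861/218612709)·9/4 + 935404/72870903·361/16 + 252824/8096767·24964/1521 = 1/3 ✓
b·Ac: 935404/72870903·(-21/8) + 252824/8096767·77/12 = 1/6 ✓
b·c³: (-45547861/218612709)·(-27/8) + 935404/72870903·6859/64 + 252824/8096767·3944312/59319 = 188941026805/45471443472 ≠ 1/4 ⇒ order 3.
b·(c∘Ac): 935404/72870903·(-399/32) + 252824/8096767·6083/234 = 54271741/83281032 ≠ 1/8
b·Ac²: 935404/72870903·63/16 + 252824/8096767·1913/48 = 125823949/97161204 ≠ 1/12
b·A²c: 252824/8096767·(-35/8) = -158015/1156681 ≠ 1/24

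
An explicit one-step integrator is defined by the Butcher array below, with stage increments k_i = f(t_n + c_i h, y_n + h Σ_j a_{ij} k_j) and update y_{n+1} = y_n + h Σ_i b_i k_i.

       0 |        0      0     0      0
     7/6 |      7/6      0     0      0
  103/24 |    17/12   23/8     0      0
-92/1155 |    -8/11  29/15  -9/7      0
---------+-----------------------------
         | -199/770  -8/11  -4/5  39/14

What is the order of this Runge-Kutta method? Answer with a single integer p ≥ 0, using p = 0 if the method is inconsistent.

b = (-199/770, -8/11, -4/5, 39/14)
c = (0, 7/6, 103/24, -92/1155)
Ac = (0, 0, 161/48, -8221/2520)
Σ b_i: (-199/770)·1 + (-8/11)·1 + (-4/5)·1 + 39/14·1 = 1 ✓
b·c: (-8/11)·7/6 + (-4/5)·103/24 + 39/14·(-92/1155) = -4855/1078 ≠ 1/2 ⇒ order 1.

1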